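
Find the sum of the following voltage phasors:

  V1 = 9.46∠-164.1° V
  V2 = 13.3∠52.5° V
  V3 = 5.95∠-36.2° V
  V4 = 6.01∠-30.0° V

Step 1 — Convert each phasor to rectangular form:
  V1 = 9.46·(cos(-164.1°) + j·sin(-164.1°)) = -9.098 - j2.592 V
  V2 = 13.3·(cos(52.5°) + j·sin(52.5°)) = 8.097 + j10.55 V
  V3 = 5.95·(cos(-36.2°) + j·sin(-36.2°)) = 4.801 - j3.514 V
  V4 = 6.01·(cos(-30.0°) + j·sin(-30.0°)) = 5.205 - j3.005 V
Step 2 — Sum components: V_total = 9.005 + j1.441 V.
Step 3 — Convert to polar: |V_total| = 9.119 V, ∠V_total = 9.1°.

V_total = 9.119∠9.1° V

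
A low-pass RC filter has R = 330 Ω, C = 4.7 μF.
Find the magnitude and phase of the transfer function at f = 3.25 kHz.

Step 1 — Angular frequency: ω = 2π·3250 = 2.042e+04 rad/s.
Step 2 — Transfer function: H(jω) = 1/(1 + jωRC).
Step 3 — Denominator: 1 + jωRC = 1 + j·2.042e+04·330·4.7e-06 = 1 + j31.67.
Step 4 — H = 0.0009959 - j0.03154.
Step 5 — Magnitude: |H| = 0.03156 (-30.0 dB); phase: φ = -88.2°.

|H| = 0.03156 (-30.0 dB), φ = -88.2°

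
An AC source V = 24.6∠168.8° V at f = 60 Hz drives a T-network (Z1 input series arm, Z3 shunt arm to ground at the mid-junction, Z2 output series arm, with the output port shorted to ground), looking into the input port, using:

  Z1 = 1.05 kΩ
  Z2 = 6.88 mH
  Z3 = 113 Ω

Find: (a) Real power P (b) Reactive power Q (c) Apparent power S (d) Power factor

Step 1 — Angular frequency: ω = 2π·f = 2π·60 = 377 rad/s.
Step 2 — Component impedances:
  Z1: Z = R = 1050 Ω
  Z2: Z = jωL = j·377·0.00688 = 0 + j2.594 Ω
  Z3: Z = R = 113 Ω
Step 3 — With the output port shorted to ground, the output series arm Z2 runs from the junction to ground; the shunt arm Z3 also runs from the junction to ground. They appear in parallel: Z3 || Z2 = 0.0595 + j2.592 Ω.
Step 4 — Series with input arm Z1: Z_in = Z1 + (Z3 || Z2) = 1050 + j2.592 Ω = 1050∠0.1° Ω.
Step 5 — Source phasor: V = 24.6∠168.8° V = -24.13 + j4.778 V.
Step 6 — Current: I = V / Z = -0.02297 + j0.004607 A = 0.02343∠168.7° A.
Step 7 — Complex power: S = V·I* = 0.5763 + j0.001423 VA.
Step 8 — Real power: P = Re(S) = 0.5763 W.
Step 9 — Reactive power: Q = Im(S) = 0.001423 VAR.
Step 10 — Apparent power: |S| = 0.5763 VA.
Step 11 — Power factor: PF = P/|S| = 1 (lagging).

(a) P = 0.5763 W  (b) Q = 0.001423 VAR  (c) S = 0.5763 VA  (d) PF = 1 (lagging)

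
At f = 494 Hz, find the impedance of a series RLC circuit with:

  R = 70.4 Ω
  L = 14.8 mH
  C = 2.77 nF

Step 1 — Angular frequency: ω = 2π·f = 2π·494 = 3104 rad/s.
Step 2 — Component impedances:
  R: Z = R = 70.4 Ω
  L: Z = jωL = j·3104·0.0148 = 0 + j45.94 Ω
  C: Z = 1/(jωC) = -j/(ω·C) = 0 - j1.163e+05 Ω
Step 3 — Series combination: Z_total = R + L + C = 70.4 - j1.163e+05 Ω = 1.163e+05∠-90.0° Ω.

Z = 70.4 - j1.163e+05 Ω = 1.163e+05∠-90.0° Ω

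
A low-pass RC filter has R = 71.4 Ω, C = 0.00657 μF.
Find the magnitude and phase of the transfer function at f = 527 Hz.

Step 1 — Angular frequency: ω = 2π·527 = 3311 rad/s.
Step 2 — Transfer function: H(jω) = 1/(1 + jωRC).
Step 3 — Denominator: 1 + jωRC = 1 + j·3311·71.4·6.57e-09 = 1 + j0.001553.
Step 4 — H = 1 - j0.001553.
Step 5 — Magnitude: |H| = 1 (-0.0 dB); phase: φ = -0.1°.

|H| = 1 (-0.0 dB), φ = -0.1°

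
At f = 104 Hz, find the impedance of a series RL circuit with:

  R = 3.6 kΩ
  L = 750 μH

Step 1 — Angular frequency: ω = 2π·f = 2π·104 = 653.5 rad/s.
Step 2 — Component impedances:
  R: Z = R = 3600 Ω
  L: Z = jωL = j·653.5·0.00075 = 0 + j0.4901 Ω
Step 3 — Series combination: Z_total = R + L = 3600 + j0.4901 Ω = 3600∠0.0° Ω.

Z = 3600 + j0.4901 Ω = 3600∠0.0° Ω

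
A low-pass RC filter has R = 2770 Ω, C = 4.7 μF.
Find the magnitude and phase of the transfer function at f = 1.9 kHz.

Step 1 — Angular frequency: ω = 2π·1900 = 1.194e+04 rad/s.
Step 2 — Transfer function: H(jω) = 1/(1 + jωRC).
Step 3 — Denominator: 1 + jωRC = 1 + j·1.194e+04·2770·4.7e-06 = 1 + j155.4.
Step 4 — H = 4.14e-05 - j0.006434.
Step 5 — Magnitude: |H| = 0.006434 (-43.8 dB); phase: φ = -89.6°.

|H| = 0.006434 (-43.8 dB), φ = -89.6°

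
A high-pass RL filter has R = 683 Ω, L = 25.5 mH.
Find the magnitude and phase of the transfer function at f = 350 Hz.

Step 1 — Angular frequency: ω = 2π·350 = 2199 rad/s.
Step 2 — Transfer function: H(jω) = jωL/(R + jωL).
Step 3 — Numerator jωL = j·56.08; denominator R + jωL = 683 + j56.08.
Step 4 — H = 0.006696 + j0.08155.
Step 5 — Magnitude: |H| = 0.08183 (-21.7 dB); phase: φ = 85.3°.

|H| = 0.08183 (-21.7 dB), φ = 85.3°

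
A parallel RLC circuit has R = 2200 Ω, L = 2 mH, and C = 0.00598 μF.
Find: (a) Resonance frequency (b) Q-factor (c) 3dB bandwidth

Step 1 — Resonance: ω₀ = 1/√(LC) = 1/√(0.002·5.98e-09) = 2.892e+05 rad/s.
Step 2 — f₀ = ω₀/(2π) = 4.602e+04 Hz.
Step 3 — Parallel Q: Q = R/(ω₀L) = 2200/(2.892e+05·0.002) = 3.804.
Step 4 — Bandwidth: Δω = ω₀/Q = 7.601e+04 rad/s; BW = Δω/(2π) = 1.21e+04 Hz.

(a) f₀ = 4.602e+04 Hz  (b) Q = 3.804  (c) BW = 1.21e+04 Hz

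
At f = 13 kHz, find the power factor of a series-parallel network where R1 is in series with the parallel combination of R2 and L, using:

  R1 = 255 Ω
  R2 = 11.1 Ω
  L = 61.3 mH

Step 1 — Angular frequency: ω = 2π·f = 2π·1.3e+04 = 8.168e+04 rad/s.
Step 2 — Component impedances:
  R1: Z = R = 255 Ω
  R2: Z = R = 11.1 Ω
  L: Z = jωL = j·8.168e+04·0.0613 = 0 + j5007 Ω
Step 3 — Parallel branch: R2 || L = 1/(1/R2 + 1/L) = 11.1 + j0.02461 Ω.
Step 4 — Series with R1: Z_total = R1 + (R2 || L) = 266.1 + j0.02461 Ω = 266.1∠0.0° Ω.
Step 5 — Power factor: PF = cos(φ) = Re(Z)/|Z| = 266.1/266.1 = 1.
Step 6 — Type: Im(Z) = 0.02461 ⇒ lagging (phase φ = 0.0°).

PF = 1 (lagging, φ = 0.0°)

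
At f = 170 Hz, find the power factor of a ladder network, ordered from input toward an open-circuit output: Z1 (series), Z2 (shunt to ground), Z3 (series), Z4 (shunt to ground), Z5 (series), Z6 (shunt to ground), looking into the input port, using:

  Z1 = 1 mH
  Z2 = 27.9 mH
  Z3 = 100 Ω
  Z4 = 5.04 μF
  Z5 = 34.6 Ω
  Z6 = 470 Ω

Step 1 — Angular frequency: ω = 2π·f = 2π·170 = 1068 rad/s.
Step 2 — Component impedances:
  Z1: Z = jωL = j·1068·0.001 = 0 + j1.068 Ω
  Z2: Z = jωL = j·1068·0.0279 = 0 + j29.8 Ω
  Z3: Z = R = 100 Ω
  Z4: Z = 1/(jωC) = -j/(ω·C) = 0 - j185.8 Ω
  Z5: Z = R = 34.6 Ω
  Z6: Z = R = 470 Ω
Step 3 — Ladder network (open output): work backward from the far end, alternating series and parallel combinations. Z_in = 3.266 + j33.6 Ω = 33.75∠84.4° Ω.
Step 4 — Power factor: PF = cos(φ) = Re(Z)/|Z| = 3.2659/33.755 = 0.09675.
Step 5 — Type: Im(Z) = 33.6 ⇒ lagging (phase φ = 84.4°).

PF = 0.09675 (lagging, φ = 84.4°)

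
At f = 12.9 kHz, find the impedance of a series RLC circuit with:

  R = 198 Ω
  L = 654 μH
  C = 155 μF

Step 1 — Angular frequency: ω = 2π·f = 2π·1.29e+04 = 8.105e+04 rad/s.
Step 2 — Component impedances:
  R: Z = R = 198 Ω
  L: Z = jωL = j·8.105e+04·0.000654 = 0 + j53.01 Ω
  C: Z = 1/(jωC) = -j/(ω·C) = 0 - j0.0796 Ω
Step 3 — Series combination: Z_total = R + L + C = 198 + j52.93 Ω = 205∠15.0° Ω.

Z = 198 + j52.93 Ω = 205∠15.0° Ω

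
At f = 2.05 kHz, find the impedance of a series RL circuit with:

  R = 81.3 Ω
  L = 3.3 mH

Step 1 — Angular frequency: ω = 2π·f = 2π·2050 = 1.288e+04 rad/s.
Step 2 — Component impedances:
  R: Z = R = 81.3 Ω
  L: Z = jωL = j·1.288e+04·0.0033 = 0 + j42.51 Ω
Step 3 — Series combination: Z_total = R + L = 81.3 + j42.51 Ω = 91.74∠27.6° Ω.

Z = 81.3 + j42.51 Ω = 91.74∠27.6° Ω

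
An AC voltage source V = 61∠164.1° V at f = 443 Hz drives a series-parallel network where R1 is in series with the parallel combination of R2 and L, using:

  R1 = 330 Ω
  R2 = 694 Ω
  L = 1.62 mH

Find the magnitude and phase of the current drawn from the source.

Step 1 — Angular frequency: ω = 2π·f = 2π·443 = 2783 rad/s.
Step 2 — Component impedances:
  R1: Z = R = 330 Ω
  R2: Z = R = 694 Ω
  L: Z = jωL = j·2783·0.00162 = 0 + j4.509 Ω
Step 3 — Parallel branch: R2 || L = 1/(1/R2 + 1/L) = 0.0293 + j4.509 Ω.
Step 4 — Series with R1: Z_total = R1 + (R2 || L) = 330 + j4.509 Ω = 330.1∠0.8° Ω.
Step 5 — Source phasor: V = 61∠164.1° V = -58.67 + j16.71 V.
Step 6 — Ohm's law: I = V / Z_total = (-58.67 + j16.71) / (330 + j4.509) = -0.177 + j0.05306 A.
Step 7 — Convert to polar: |I| = 0.1848 A, ∠I = 163.3°.

I = 0.1848∠163.3° A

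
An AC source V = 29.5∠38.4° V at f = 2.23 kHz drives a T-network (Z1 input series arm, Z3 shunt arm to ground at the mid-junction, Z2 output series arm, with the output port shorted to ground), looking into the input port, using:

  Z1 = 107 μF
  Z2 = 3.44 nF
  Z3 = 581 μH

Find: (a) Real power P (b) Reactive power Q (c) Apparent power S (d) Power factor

Step 1 — Angular frequency: ω = 2π·f = 2π·2230 = 1.401e+04 rad/s.
Step 2 — Component impedances:
  Z1: Z = 1/(jωC) = -j/(ω·C) = 0 - j0.667 Ω
  Z2: Z = 1/(jωC) = -j/(ω·C) = 0 - j2.075e+04 Ω
  Z3: Z = jωL = j·1.401e+04·0.000581 = 0 + j8.141 Ω
Step 3 — With the output port shorted to ground, the output series arm Z2 runs from the junction to ground; the shunt arm Z3 also runs from the junction to ground. They appear in parallel: Z3 || Z2 = 0 + j8.144 Ω.
Step 4 — Series with input arm Z1: Z_in = Z1 + (Z3 || Z2) = 0 + j7.477 Ω = 7.477∠90.0° Ω.
Step 5 — Source phasor: V = 29.5∠38.4° V = 23.12 + j18.32 V.
Step 6 — Current: I = V / Z = 2.451 - j3.092 A = 3.946∠-51.6° A.
Step 7 — Complex power: S = V·I* = 0 + j116.4 VA.
Step 8 — Real power: P = Re(S) = 0 W.
Step 9 — Reactive power: Q = Im(S) = 116.4 VAR.
Step 10 — Apparent power: |S| = 116.4 VA.
Step 11 — Power factor: PF = P/|S| = 0 (lagging).

(a) P = 0 W  (b) Q = 116.4 VAR  (c) S = 116.4 VA  (d) PF = 0 (lagging)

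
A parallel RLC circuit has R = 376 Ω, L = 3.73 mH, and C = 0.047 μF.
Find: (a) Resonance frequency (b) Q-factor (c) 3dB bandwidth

Step 1 — Resonance: ω₀ = 1/√(LC) = 1/√(0.00373·4.7e-08) = 7.553e+04 rad/s.
Step 2 — f₀ = ω₀/(2π) = 1.202e+04 Hz.
Step 3 — Parallel Q: Q = R/(ω₀L) = 376/(7.553e+04·0.00373) = 1.335.
Step 4 — Bandwidth: Δω = ω₀/Q = 5.659e+04 rad/s; BW = Δω/(2π) = 9006 Hz.

(a) f₀ = 1.202e+04 Hz  (b) Q = 1.335  (c) BW = 9006 Hz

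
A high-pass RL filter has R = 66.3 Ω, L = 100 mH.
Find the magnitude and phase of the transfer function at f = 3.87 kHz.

Step 1 — Angular frequency: ω = 2π·3870 = 2.432e+04 rad/s.
Step 2 — Transfer function: H(jω) = jωL/(R + jωL).
Step 3 — Numerator jωL = j·2432; denominator R + jωL = 66.3 + j2432.
Step 4 — H = 0.9993 + j0.02725.
Step 5 — Magnitude: |H| = 0.9996 (-0.0 dB); phase: φ = 1.6°.

|H| = 0.9996 (-0.0 dB), φ = 1.6°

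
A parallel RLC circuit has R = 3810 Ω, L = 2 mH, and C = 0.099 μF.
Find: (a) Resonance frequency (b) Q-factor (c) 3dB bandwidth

Step 1 — Resonance: ω₀ = 1/√(LC) = 1/√(0.002·9.9e-08) = 7.107e+04 rad/s.
Step 2 — f₀ = ω₀/(2π) = 1.131e+04 Hz.
Step 3 — Parallel Q: Q = R/(ω₀L) = 3810/(7.107e+04·0.002) = 26.81.
Step 4 — Bandwidth: Δω = ω₀/Q = 2651 rad/s; BW = Δω/(2π) = 421.9 Hz.

(a) f₀ = 1.131e+04 Hz  (b) Q = 26.81  (c) BW = 421.9 Hz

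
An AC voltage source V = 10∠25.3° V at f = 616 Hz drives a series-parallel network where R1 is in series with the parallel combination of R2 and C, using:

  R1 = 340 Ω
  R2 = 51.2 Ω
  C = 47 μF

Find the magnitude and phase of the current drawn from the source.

Step 1 — Angular frequency: ω = 2π·f = 2π·616 = 3870 rad/s.
Step 2 — Component impedances:
  R1: Z = R = 340 Ω
  R2: Z = R = 51.2 Ω
  C: Z = 1/(jωC) = -j/(ω·C) = 0 - j5.497 Ω
Step 3 — Parallel branch: R2 || C = 1/(1/R2 + 1/C) = 0.5835 - j5.435 Ω.
Step 4 — Series with R1: Z_total = R1 + (R2 || C) = 340.6 - j5.435 Ω = 340.6∠-0.9° Ω.
Step 5 — Source phasor: V = 10∠25.3° V = 9.041 + j4.274 V.
Step 6 — Ohm's law: I = V / Z_total = (9.041 + j4.274) / (340.6 - j5.435) = 0.02634 + j0.01297 A.
Step 7 — Convert to polar: |I| = 0.02936 A, ∠I = 26.2°.

I = 0.02936∠26.2° A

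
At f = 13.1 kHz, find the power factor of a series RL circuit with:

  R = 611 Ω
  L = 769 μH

Step 1 — Angular frequency: ω = 2π·f = 2π·1.31e+04 = 8.231e+04 rad/s.
Step 2 — Component impedances:
  R: Z = R = 611 Ω
  L: Z = jωL = j·8.231e+04·0.000769 = 0 + j63.3 Ω
Step 3 — Series combination: Z_total = R + L = 611 + j63.3 Ω = 614.3∠5.9° Ω.
Step 4 — Power factor: PF = cos(φ) = Re(Z)/|Z| = 611/614.27 = 0.9947.
Step 5 — Type: Im(Z) = 63.3 ⇒ lagging (phase φ = 5.9°).

PF = 0.9947 (lagging, φ = 5.9°)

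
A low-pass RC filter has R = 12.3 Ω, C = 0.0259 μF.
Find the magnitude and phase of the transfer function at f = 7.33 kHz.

Step 1 — Angular frequency: ω = 2π·7330 = 4.606e+04 rad/s.
Step 2 — Transfer function: H(jω) = 1/(1 + jωRC).
Step 3 — Denominator: 1 + jωRC = 1 + j·4.606e+04·12.3·2.59e-08 = 1 + j0.01467.
Step 4 — H = 0.9998 - j0.01467.
Step 5 — Magnitude: |H| = 0.9999 (-0.0 dB); phase: φ = -0.8°.

|H| = 0.9999 (-0.0 dB), φ = -0.8°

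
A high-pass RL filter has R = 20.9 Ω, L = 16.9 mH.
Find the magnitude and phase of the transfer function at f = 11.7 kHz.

Step 1 — Angular frequency: ω = 2π·1.17e+04 = 7.351e+04 rad/s.
Step 2 — Transfer function: H(jω) = jωL/(R + jωL).
Step 3 — Numerator jωL = j·1242; denominator R + jωL = 20.9 + j1242.
Step 4 — H = 0.9997 + j0.01682.
Step 5 — Magnitude: |H| = 0.9999 (-0.0 dB); phase: φ = 1.0°.

|H| = 0.9999 (-0.0 dB), φ = 1.0°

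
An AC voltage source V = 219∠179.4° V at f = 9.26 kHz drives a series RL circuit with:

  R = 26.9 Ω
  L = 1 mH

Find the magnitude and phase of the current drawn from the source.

Step 1 — Angular frequency: ω = 2π·f = 2π·9260 = 5.818e+04 rad/s.
Step 2 — Component impedances:
  R: Z = R = 26.9 Ω
  L: Z = jωL = j·5.818e+04·0.001 = 0 + j58.18 Ω
Step 3 — Series combination: Z_total = R + L = 26.9 + j58.18 Ω = 64.1∠65.2° Ω.
Step 4 — Source phasor: V = 219∠179.4° V = -219 + j2.293 V.
Step 5 — Ohm's law: I = V / Z_total = (-219 + j2.293) / (26.9 + j58.18) = -1.401 + j3.116 A.
Step 6 — Convert to polar: |I| = 3.417 A, ∠I = 114.2°.

I = 3.417∠114.2° A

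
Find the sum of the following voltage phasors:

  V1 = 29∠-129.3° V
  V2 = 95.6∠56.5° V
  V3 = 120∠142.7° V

Step 1 — Convert each phasor to rectangular form:
  V1 = 29·(cos(-129.3°) + j·sin(-129.3°)) = -18.37 - j22.44 V
  V2 = 95.6·(cos(56.5°) + j·sin(56.5°)) = 52.77 + j79.72 V
  V3 = 120·(cos(142.7°) + j·sin(142.7°)) = -95.46 + j72.72 V
Step 2 — Sum components: V_total = -61.06 + j130 V.
Step 3 — Convert to polar: |V_total| = 143.6 V, ∠V_total = 115.2°.

V_total = 143.6∠115.2° V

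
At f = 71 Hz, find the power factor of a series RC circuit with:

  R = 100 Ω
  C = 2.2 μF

Step 1 — Angular frequency: ω = 2π·f = 2π·71 = 446.1 rad/s.
Step 2 — Component impedances:
  R: Z = R = 100 Ω
  C: Z = 1/(jωC) = -j/(ω·C) = 0 - j1019 Ω
Step 3 — Series combination: Z_total = R + C = 100 - j1019 Ω = 1024∠-84.4° Ω.
Step 4 — Power factor: PF = cos(φ) = Re(Z)/|Z| = 100/1023.81 = 0.09767.
Step 5 — Type: Im(Z) = -1019 ⇒ leading (phase φ = -84.4°).

PF = 0.09767 (leading, φ = -84.4°)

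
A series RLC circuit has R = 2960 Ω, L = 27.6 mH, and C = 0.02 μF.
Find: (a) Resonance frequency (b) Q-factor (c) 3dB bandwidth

Step 1 — Resonance: ω₀ = 1/√(LC) = 1/√(0.0276·2e-08) = 4.256e+04 rad/s.
Step 2 — f₀ = ω₀/(2π) = 6774 Hz.
Step 3 — Series Q: Q = ω₀L/R = 4.256e+04·0.0276/2960 = 0.3969.
Step 4 — Bandwidth: Δω = ω₀/Q = 1.072e+05 rad/s; BW = Δω/(2π) = 1.707e+04 Hz.

(a) f₀ = 6774 Hz  (b) Q = 0.3969  (c) BW = 1.707e+04 Hz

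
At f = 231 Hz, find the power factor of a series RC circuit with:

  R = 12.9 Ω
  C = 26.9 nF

Step 1 — Angular frequency: ω = 2π·f = 2π·231 = 1451 rad/s.
Step 2 — Component impedances:
  R: Z = R = 12.9 Ω
  C: Z = 1/(jωC) = -j/(ω·C) = 0 - j2.561e+04 Ω
Step 3 — Series combination: Z_total = R + C = 12.9 - j2.561e+04 Ω = 2.561e+04∠-90.0° Ω.
Step 4 — Power factor: PF = cos(φ) = Re(Z)/|Z| = 12.9/2.561e+04 = 0.0005037.
Step 5 — Type: Im(Z) = -2.561e+04 ⇒ leading (phase φ = -90.0°).

PF = 0.0005037 (leading, φ = -90.0°)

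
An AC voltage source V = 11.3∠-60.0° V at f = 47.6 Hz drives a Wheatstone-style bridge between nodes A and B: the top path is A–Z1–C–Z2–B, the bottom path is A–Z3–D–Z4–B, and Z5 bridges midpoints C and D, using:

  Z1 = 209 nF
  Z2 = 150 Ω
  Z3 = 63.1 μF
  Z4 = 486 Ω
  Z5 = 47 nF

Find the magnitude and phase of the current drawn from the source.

Step 1 — Angular frequency: ω = 2π·f = 2π·47.6 = 299.1 rad/s.
Step 2 — Component impedances:
  Z1: Z = 1/(jωC) = -j/(ω·C) = 0 - j1.6e+04 Ω
  Z2: Z = R = 150 Ω
  Z3: Z = 1/(jωC) = -j/(ω·C) = 0 - j52.99 Ω
  Z4: Z = R = 486 Ω
  Z5: Z = 1/(jωC) = -j/(ω·C) = 0 - j7.114e+04 Ω
Step 3 — Bridge requires nodal analysis (the Z5 bridge couples midpoints C and D, so the two paths cannot be reduced to a simple series/parallel combination). Setting node B to ground and injecting 1 A at node A, the 3-node admittance system at A, C, D solves to V_A = Z_AB = 481.9 - j70.65 Ω = 487.1∠-8.3° Ω.
Step 4 — Source phasor: V = 11.3∠-60.0° V = 5.65 - j9.786 V.
Step 5 — Ohm's law: I = V / Z_total = (5.65 - j9.786) / (481.9 - j70.65) = 0.01439 - j0.0182 A.
Step 6 — Convert to polar: |I| = 0.0232 A, ∠I = -51.7°.

I = 0.0232∠-51.7° A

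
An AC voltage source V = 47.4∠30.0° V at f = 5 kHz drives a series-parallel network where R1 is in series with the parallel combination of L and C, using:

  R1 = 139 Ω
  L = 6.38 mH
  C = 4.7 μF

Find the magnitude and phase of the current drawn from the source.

Step 1 — Angular frequency: ω = 2π·f = 2π·5000 = 3.142e+04 rad/s.
Step 2 — Component impedances:
  R1: Z = R = 139 Ω
  L: Z = jωL = j·3.142e+04·0.00638 = 0 + j200.4 Ω
  C: Z = 1/(jωC) = -j/(ω·C) = 0 - j6.773 Ω
Step 3 — Parallel branch: L || C = 1/(1/L + 1/C) = 0 - j7.009 Ω.
Step 4 — Series with R1: Z_total = R1 + (L || C) = 139 - j7.009 Ω = 139.2∠-2.9° Ω.
Step 5 — Source phasor: V = 47.4∠30.0° V = 41.05 + j23.7 V.
Step 6 — Ohm's law: I = V / Z_total = (41.05 + j23.7) / (139 - j7.009) = 0.286 + j0.1849 A.
Step 7 — Convert to polar: |I| = 0.3406 A, ∠I = 32.9°.

I = 0.3406∠32.9° A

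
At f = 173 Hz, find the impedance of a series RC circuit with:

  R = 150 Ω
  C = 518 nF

Step 1 — Angular frequency: ω = 2π·f = 2π·173 = 1087 rad/s.
Step 2 — Component impedances:
  R: Z = R = 150 Ω
  C: Z = 1/(jωC) = -j/(ω·C) = 0 - j1776 Ω
Step 3 — Series combination: Z_total = R + C = 150 - j1776 Ω = 1782∠-85.2° Ω.

Z = 150 - j1776 Ω = 1782∠-85.2° Ω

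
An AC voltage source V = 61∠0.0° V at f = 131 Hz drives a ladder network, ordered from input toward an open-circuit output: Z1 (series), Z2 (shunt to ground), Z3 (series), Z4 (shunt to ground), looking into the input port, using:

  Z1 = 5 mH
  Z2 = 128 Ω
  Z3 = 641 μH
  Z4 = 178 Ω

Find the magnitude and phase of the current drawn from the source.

Step 1 — Angular frequency: ω = 2π·f = 2π·131 = 823.1 rad/s.
Step 2 — Component impedances:
  Z1: Z = jωL = j·823.1·0.005 = 0 + j4.115 Ω
  Z2: Z = R = 128 Ω
  Z3: Z = jωL = j·823.1·0.000641 = 0 + j0.5276 Ω
  Z4: Z = R = 178 Ω
Step 3 — Ladder network (open output): work backward from the far end, alternating series and parallel combinations. Z_in = 74.46 + j4.208 Ω = 74.58∠3.2° Ω.
Step 4 — Source phasor: V = 61∠0.0° V = 61 V.
Step 5 — Ohm's law: I = V / Z_total = (61) / (74.46 + j4.208) = 0.8166 - j0.04615 A.
Step 6 — Convert to polar: |I| = 0.818 A, ∠I = -3.2°.

I = 0.818∠-3.2° A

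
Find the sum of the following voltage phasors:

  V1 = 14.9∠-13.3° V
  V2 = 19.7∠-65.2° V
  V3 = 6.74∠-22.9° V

Step 1 — Convert each phasor to rectangular form:
  V1 = 14.9·(cos(-13.3°) + j·sin(-13.3°)) = 14.5 - j3.428 V
  V2 = 19.7·(cos(-65.2°) + j·sin(-65.2°)) = 8.263 - j17.88 V
  V3 = 6.74·(cos(-22.9°) + j·sin(-22.9°)) = 6.209 - j2.623 V
Step 2 — Sum components: V_total = 28.97 - j23.93 V.
Step 3 — Convert to polar: |V_total| = 37.58 V, ∠V_total = -39.6°.

V_total = 37.58∠-39.6° V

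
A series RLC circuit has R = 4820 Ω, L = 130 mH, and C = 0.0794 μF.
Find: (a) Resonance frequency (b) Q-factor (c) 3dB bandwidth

Step 1 — Resonance: ω₀ = 1/√(LC) = 1/√(0.13·7.94e-08) = 9843 rad/s.
Step 2 — f₀ = ω₀/(2π) = 1567 Hz.
Step 3 — Series Q: Q = ω₀L/R = 9843·0.13/4820 = 0.2655.
Step 4 — Bandwidth: Δω = ω₀/Q = 3.708e+04 rad/s; BW = Δω/(2π) = 5901 Hz.

(a) f₀ = 1567 Hz  (b) Q = 0.2655  (c) BW = 5901 Hz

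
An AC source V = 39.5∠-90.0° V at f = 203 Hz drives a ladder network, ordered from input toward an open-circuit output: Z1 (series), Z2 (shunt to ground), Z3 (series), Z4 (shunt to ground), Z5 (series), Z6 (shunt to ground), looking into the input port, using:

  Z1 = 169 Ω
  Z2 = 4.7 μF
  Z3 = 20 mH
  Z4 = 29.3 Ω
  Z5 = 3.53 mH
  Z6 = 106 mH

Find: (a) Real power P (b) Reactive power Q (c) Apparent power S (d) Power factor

Step 1 — Angular frequency: ω = 2π·f = 2π·203 = 1275 rad/s.
Step 2 — Component impedances:
  Z1: Z = R = 169 Ω
  Z2: Z = 1/(jωC) = -j/(ω·C) = 0 - j166.8 Ω
  Z3: Z = jωL = j·1275·0.02 = 0 + j25.51 Ω
  Z4: Z = R = 29.3 Ω
  Z5: Z = jωL = j·1275·0.00353 = 0 + j4.502 Ω
  Z6: Z = jωL = j·1275·0.106 = 0 + j135.2 Ω
Step 3 — Ladder network (open output): work backward from the far end, alternating series and parallel combinations. Z_in = 209.8 + j30.21 Ω = 212∠8.2° Ω.
Step 4 — Source phasor: V = 39.5∠-90.0° V = 0 - j39.5 V.
Step 5 — Current: I = V / Z = -0.02655 - j0.1844 A = 0.1863∠-98.2° A.
Step 6 — Complex power: S = V·I* = 7.285 + j1.049 VA.
Step 7 — Real power: P = Re(S) = 7.285 W.
Step 8 — Reactive power: Q = Im(S) = 1.049 VAR.
Step 9 — Apparent power: |S| = 7.36 VA.
Step 10 — Power factor: PF = P/|S| = 0.9898 (lagging).

(a) P = 7.285 W  (b) Q = 1.049 VAR  (c) S = 7.36 VA  (d) PF = 0.9898 (lagging)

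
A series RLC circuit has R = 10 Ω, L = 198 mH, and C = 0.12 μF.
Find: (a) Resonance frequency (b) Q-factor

Step 1 — Resonance condition Im(Z)=0 gives ω₀ = 1/√(LC).
Step 2 — ω₀ = 1/√(0.198·1.2e-07) = 6487 rad/s.
Step 3 — f₀ = ω₀/(2π) = 1033 Hz.
Step 4 — Series Q: Q = ω₀L/R = 6487·0.198/10 = 128.5.

(a) f₀ = 1033 Hz  (b) Q = 128.5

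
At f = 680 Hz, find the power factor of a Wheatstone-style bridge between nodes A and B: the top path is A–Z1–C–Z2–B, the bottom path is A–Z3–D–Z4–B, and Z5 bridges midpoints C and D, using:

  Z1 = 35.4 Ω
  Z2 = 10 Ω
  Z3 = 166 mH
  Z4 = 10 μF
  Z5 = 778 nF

Step 1 — Angular frequency: ω = 2π·f = 2π·680 = 4273 rad/s.
Step 2 — Component impedances:
  Z1: Z = R = 35.4 Ω
  Z2: Z = R = 10 Ω
  Z3: Z = jωL = j·4273·0.166 = 0 + j709.2 Ω
  Z4: Z = 1/(jωC) = -j/(ω·C) = 0 - j23.41 Ω
  Z5: Z = 1/(jωC) = -j/(ω·C) = 0 - j300.8 Ω
Step 3 — Bridge requires nodal analysis (the Z5 bridge couples midpoints C and D, so the two paths cannot be reduced to a simple series/parallel combination). Setting node B to ground and injecting 1 A at node A, the 3-node admittance system at A, C, D solves to V_A = Z_AB = 45.24 + j2.586 Ω = 45.32∠3.3° Ω.
Step 4 — Power factor: PF = cos(φ) = Re(Z)/|Z| = 45.242/45.316 = 0.9984.
Step 5 — Type: Im(Z) = 2.586 ⇒ lagging (phase φ = 3.3°).

PF = 0.9984 (lagging, φ = 3.3°)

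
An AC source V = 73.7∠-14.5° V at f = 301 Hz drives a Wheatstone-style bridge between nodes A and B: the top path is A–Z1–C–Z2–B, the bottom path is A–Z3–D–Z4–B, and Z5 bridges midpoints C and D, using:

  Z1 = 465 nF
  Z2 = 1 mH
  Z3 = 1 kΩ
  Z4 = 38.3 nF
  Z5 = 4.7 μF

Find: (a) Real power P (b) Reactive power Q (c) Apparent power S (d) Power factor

Step 1 — Angular frequency: ω = 2π·f = 2π·301 = 1891 rad/s.
Step 2 — Component impedances:
  Z1: Z = 1/(jωC) = -j/(ω·C) = 0 - j1137 Ω
  Z2: Z = jωL = j·1891·0.001 = 0 + j1.891 Ω
  Z3: Z = R = 1000 Ω
  Z4: Z = 1/(jωC) = -j/(ω·C) = 0 - j1.381e+04 Ω
  Z5: Z = 1/(jωC) = -j/(ω·C) = 0 - j112.5 Ω
Step 3 — Bridge requires nodal analysis (the Z5 bridge couples midpoints C and D, so the two paths cannot be reduced to a simple series/parallel combination). Setting node B to ground and injecting 1 A at node A, the 3-node admittance system at A, C, D solves to V_A = Z_AB = 505.2 - j504.4 Ω = 713.9∠-45.0° Ω.
Step 4 — Source phasor: V = 73.7∠-14.5° V = 71.35 - j18.45 V.
Step 5 — Current: I = V / Z = 0.089 + j0.05232 A = 0.1032∠30.5° A.
Step 6 — Complex power: S = V·I* = 5.385 - j5.376 VA.
Step 7 — Real power: P = Re(S) = 5.385 W.
Step 8 — Reactive power: Q = Im(S) = -5.376 VAR.
Step 9 — Apparent power: |S| = 7.609 VA.
Step 10 — Power factor: PF = P/|S| = 0.7077 (leading).

(a) P = 5.385 W  (b) Q = -5.376 VAR  (c) S = 7.609 VA  (d) PF = 0.7077 (leading)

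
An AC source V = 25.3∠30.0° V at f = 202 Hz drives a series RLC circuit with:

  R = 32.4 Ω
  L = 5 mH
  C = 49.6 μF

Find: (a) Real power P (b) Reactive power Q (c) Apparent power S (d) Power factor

Step 1 — Angular frequency: ω = 2π·f = 2π·202 = 1269 rad/s.
Step 2 — Component impedances:
  R: Z = R = 32.4 Ω
  L: Z = jωL = j·1269·0.005 = 0 + j6.346 Ω
  C: Z = 1/(jωC) = -j/(ω·C) = 0 - j15.88 Ω
Step 3 — Series combination: Z_total = R + L + C = 32.4 - j9.539 Ω = 33.78∠-16.4° Ω.
Step 4 — Source phasor: V = 25.3∠30.0° V = 21.91 + j12.65 V.
Step 5 — Current: I = V / Z = 0.5165 + j0.5425 A = 0.7491∠46.4° A.
Step 6 — Complex power: S = V·I* = 18.18 - j5.352 VA.
Step 7 — Real power: P = Re(S) = 18.18 W.
Step 8 — Reactive power: Q = Im(S) = -5.352 VAR.
Step 9 — Apparent power: |S| = 18.95 VA.
Step 10 — Power factor: PF = P/|S| = 0.9593 (leading).

(a) P = 18.18 W  (b) Q = -5.352 VAR  (c) S = 18.95 VA  (d) PF = 0.9593 (leading)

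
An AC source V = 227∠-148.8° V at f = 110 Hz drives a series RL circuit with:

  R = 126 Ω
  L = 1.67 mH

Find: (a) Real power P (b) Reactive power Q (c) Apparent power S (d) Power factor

Step 1 — Angular frequency: ω = 2π·f = 2π·110 = 691.2 rad/s.
Step 2 — Component impedances:
  R: Z = R = 126 Ω
  L: Z = jωL = j·691.2·0.00167 = 0 + j1.154 Ω
Step 3 — Series combination: Z_total = R + L = 126 + j1.154 Ω = 126∠0.5° Ω.
Step 4 — Source phasor: V = 227∠-148.8° V = -194.2 - j117.6 V.
Step 5 — Current: I = V / Z = -1.549 - j0.9191 A = 1.802∠-149.3° A.
Step 6 — Complex power: S = V·I* = 408.9 + j3.746 VA.
Step 7 — Real power: P = Re(S) = 408.9 W.
Step 8 — Reactive power: Q = Im(S) = 3.746 VAR.
Step 9 — Apparent power: |S| = 408.9 VA.
Step 10 — Power factor: PF = P/|S| = 1 (lagging).

(a) P = 408.9 W  (b) Q = 3.746 VAR  (c) S = 408.9 VA  (d) PF = 1 (lagging)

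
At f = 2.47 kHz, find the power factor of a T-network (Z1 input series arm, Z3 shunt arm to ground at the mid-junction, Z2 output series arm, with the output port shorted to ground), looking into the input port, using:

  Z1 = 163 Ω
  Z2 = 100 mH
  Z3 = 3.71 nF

Step 1 — Angular frequency: ω = 2π·f = 2π·2470 = 1.552e+04 rad/s.
Step 2 — Component impedances:
  Z1: Z = R = 163 Ω
  Z2: Z = jωL = j·1.552e+04·0.1 = 0 + j1552 Ω
  Z3: Z = 1/(jωC) = -j/(ω·C) = 0 - j1.737e+04 Ω
Step 3 — With the output port shorted to ground, the output series arm Z2 runs from the junction to ground; the shunt arm Z3 also runs from the junction to ground. They appear in parallel: Z3 || Z2 = 0 + j1704 Ω.
Step 4 — Series with input arm Z1: Z_in = Z1 + (Z3 || Z2) = 163 + j1704 Ω = 1712∠84.5° Ω.
Step 5 — Power factor: PF = cos(φ) = Re(Z)/|Z| = 163/1712 = 0.09521.
Step 6 — Type: Im(Z) = 1704 ⇒ lagging (phase φ = 84.5°).

PF = 0.09521 (lagging, φ = 84.5°)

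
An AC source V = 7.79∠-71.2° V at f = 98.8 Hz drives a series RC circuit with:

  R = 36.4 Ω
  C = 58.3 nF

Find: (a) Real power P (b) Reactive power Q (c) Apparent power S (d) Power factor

Step 1 — Angular frequency: ω = 2π·f = 2π·98.8 = 620.8 rad/s.
Step 2 — Component impedances:
  R: Z = R = 36.4 Ω
  C: Z = 1/(jωC) = -j/(ω·C) = 0 - j2.763e+04 Ω
Step 3 — Series combination: Z_total = R + C = 36.4 - j2.763e+04 Ω = 2.763e+04∠-89.9° Ω.
Step 4 — Source phasor: V = 7.79∠-71.2° V = 2.51 - j7.374 V.
Step 5 — Current: I = V / Z = 0.000267 + j9.05e-05 A = 0.0002819∠18.7° A.
Step 6 — Complex power: S = V·I* = 2.893e-06 - j0.002196 VA.
Step 7 — Real power: P = Re(S) = 2.893e-06 W.
Step 8 — Reactive power: Q = Im(S) = -0.002196 VAR.
Step 9 — Apparent power: |S| = 0.002196 VA.
Step 10 — Power factor: PF = P/|S| = 0.001317 (leading).

(a) P = 2.893e-06 W  (b) Q = -0.002196 VAR  (c) S = 0.002196 VA  (d) PF = 0.001317 (leading)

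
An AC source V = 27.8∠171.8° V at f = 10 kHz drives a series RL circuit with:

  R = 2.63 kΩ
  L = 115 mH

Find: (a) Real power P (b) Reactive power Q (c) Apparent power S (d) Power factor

Step 1 — Angular frequency: ω = 2π·f = 2π·1e+04 = 6.283e+04 rad/s.
Step 2 — Component impedances:
  R: Z = R = 2630 Ω
  L: Z = jωL = j·6.283e+04·0.115 = 0 + j7226 Ω
Step 3 — Series combination: Z_total = R + L = 2630 + j7226 Ω = 7689∠70.0° Ω.
Step 4 — Source phasor: V = 27.8∠171.8° V = -27.52 + j3.965 V.
Step 5 — Current: I = V / Z = -0.0007394 + j0.003539 A = 0.003615∠101.8° A.
Step 6 — Complex power: S = V·I* = 0.03438 + j0.09445 VA.
Step 7 — Real power: P = Re(S) = 0.03438 W.
Step 8 — Reactive power: Q = Im(S) = 0.09445 VAR.
Step 9 — Apparent power: |S| = 0.1005 VA.
Step 10 — Power factor: PF = P/|S| = 0.342 (lagging).

(a) P = 0.03438 W  (b) Q = 0.09445 VAR  (c) S = 0.1005 VA  (d) PF = 0.342 (lagging)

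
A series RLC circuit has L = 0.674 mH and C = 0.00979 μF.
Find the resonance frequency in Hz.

Step 1 — Resonance condition Im(Z)=0 gives ω₀ = 1/√(LC).
Step 2 — ω₀ = 1/√(0.000674·9.79e-09) = 3.893e+05 rad/s.
Step 3 — f₀ = ω₀/(2π) = 6.196e+04 Hz.

f₀ = 6.196e+04 Hz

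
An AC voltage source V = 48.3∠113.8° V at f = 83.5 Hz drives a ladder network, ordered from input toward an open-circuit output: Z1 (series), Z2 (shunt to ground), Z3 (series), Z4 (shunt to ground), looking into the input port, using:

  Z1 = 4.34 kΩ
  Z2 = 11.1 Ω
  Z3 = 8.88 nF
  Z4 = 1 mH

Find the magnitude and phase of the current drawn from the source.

Step 1 — Angular frequency: ω = 2π·f = 2π·83.5 = 524.6 rad/s.
Step 2 — Component impedances:
  Z1: Z = R = 4340 Ω
  Z2: Z = R = 11.1 Ω
  Z3: Z = 1/(jωC) = -j/(ω·C) = 0 - j2.146e+05 Ω
  Z4: Z = jωL = j·524.6·0.001 = 0 + j0.5246 Ω
Step 3 — Ladder network (open output): work backward from the far end, alternating series and parallel combinations. Z_in = 4351 - j0.000574 Ω = 4351∠-0.0° Ω.
Step 4 — Source phasor: V = 48.3∠113.8° V = -19.49 + j44.19 V.
Step 5 — Ohm's law: I = V / Z_total = (-19.49 + j44.19) / (4351 - j0.000574) = -0.00448 + j0.01016 A.
Step 6 — Convert to polar: |I| = 0.0111 A, ∠I = 113.8°.

I = 0.0111∠113.8° A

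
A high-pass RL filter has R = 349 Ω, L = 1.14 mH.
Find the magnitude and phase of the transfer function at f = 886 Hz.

Step 1 — Angular frequency: ω = 2π·886 = 5567 rad/s.
Step 2 — Transfer function: H(jω) = jωL/(R + jωL).
Step 3 — Numerator jωL = j·6.346; denominator R + jωL = 349 + j6.346.
Step 4 — H = 0.0003306 + j0.01818.
Step 5 — Magnitude: |H| = 0.01818 (-34.8 dB); phase: φ = 89.0°.

|H| = 0.01818 (-34.8 dB), φ = 89.0°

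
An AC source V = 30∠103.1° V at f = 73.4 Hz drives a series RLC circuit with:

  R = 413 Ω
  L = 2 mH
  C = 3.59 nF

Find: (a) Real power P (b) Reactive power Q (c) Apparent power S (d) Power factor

Step 1 — Angular frequency: ω = 2π·f = 2π·73.4 = 461.2 rad/s.
Step 2 — Component impedances:
  R: Z = R = 413 Ω
  L: Z = jωL = j·461.2·0.002 = 0 + j0.9224 Ω
  C: Z = 1/(jωC) = -j/(ω·C) = 0 - j6.04e+05 Ω
Step 3 — Series combination: Z_total = R + L + C = 413 - j6.04e+05 Ω = 6.04e+05∠-90.0° Ω.
Step 4 — Source phasor: V = 30∠103.1° V = -6.8 + j29.22 V.
Step 5 — Current: I = V / Z = -4.838e-05 - j1.122e-05 A = 4.967e-05∠-166.9° A.
Step 6 — Complex power: S = V·I* = 1.019e-06 - j0.00149 VA.
Step 7 — Real power: P = Re(S) = 1.019e-06 W.
Step 8 — Reactive power: Q = Im(S) = -0.00149 VAR.
Step 9 — Apparent power: |S| = 0.00149 VA.
Step 10 — Power factor: PF = P/|S| = 0.0006838 (leading).

(a) P = 1.019e-06 W  (b) Q = -0.00149 VAR  (c) S = 0.00149 VA  (d) PF = 0.0006838 (leading)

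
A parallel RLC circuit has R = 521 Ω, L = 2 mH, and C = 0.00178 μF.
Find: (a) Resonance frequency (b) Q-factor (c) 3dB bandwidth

Step 1 — Resonance: ω₀ = 1/√(LC) = 1/√(0.002·1.78e-09) = 5.3e+05 rad/s.
Step 2 — f₀ = ω₀/(2π) = 8.435e+04 Hz.
Step 3 — Parallel Q: Q = R/(ω₀L) = 521/(5.3e+05·0.002) = 0.4915.
Step 4 — Bandwidth: Δω = ω₀/Q = 1.078e+06 rad/s; BW = Δω/(2π) = 1.716e+05 Hz.

(a) f₀ = 8.435e+04 Hz  (b) Q = 0.4915  (c) BW = 1.716e+05 Hz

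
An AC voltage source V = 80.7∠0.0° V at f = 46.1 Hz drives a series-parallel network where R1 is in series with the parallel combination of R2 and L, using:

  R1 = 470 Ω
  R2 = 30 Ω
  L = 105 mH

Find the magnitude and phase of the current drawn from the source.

Step 1 — Angular frequency: ω = 2π·f = 2π·46.1 = 289.7 rad/s.
Step 2 — Component impedances:
  R1: Z = R = 470 Ω
  R2: Z = R = 30 Ω
  L: Z = jωL = j·289.7·0.105 = 0 + j30.41 Ω
Step 3 — Parallel branch: R2 || L = 1/(1/R2 + 1/L) = 15.21 + j15 Ω.
Step 4 — Series with R1: Z_total = R1 + (R2 || L) = 485.2 + j15 Ω = 485.4∠1.8° Ω.
Step 5 — Source phasor: V = 80.7∠0.0° V = 80.7 V.
Step 6 — Ohm's law: I = V / Z_total = (80.7) / (485.2 + j15) = 0.1662 - j0.005136 A.
Step 7 — Convert to polar: |I| = 0.1662 A, ∠I = -1.8°.

I = 0.1662∠-1.8° A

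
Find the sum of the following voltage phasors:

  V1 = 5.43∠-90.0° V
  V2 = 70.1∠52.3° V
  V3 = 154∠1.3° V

Step 1 — Convert each phasor to rectangular form:
  V1 = 5.43·(cos(-90.0°) + j·sin(-90.0°)) = 0 - j5.43 V
  V2 = 70.1·(cos(52.3°) + j·sin(52.3°)) = 42.87 + j55.46 V
  V3 = 154·(cos(1.3°) + j·sin(1.3°)) = 154 + j3.494 V
Step 2 — Sum components: V_total = 196.8 + j53.53 V.
Step 3 — Convert to polar: |V_total| = 204 V, ∠V_total = 15.2°.

V_total = 204∠15.2° V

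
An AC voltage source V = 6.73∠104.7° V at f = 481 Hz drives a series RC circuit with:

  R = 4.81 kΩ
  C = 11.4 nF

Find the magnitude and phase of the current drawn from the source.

Step 1 — Angular frequency: ω = 2π·f = 2π·481 = 3022 rad/s.
Step 2 — Component impedances:
  R: Z = R = 4810 Ω
  C: Z = 1/(jωC) = -j/(ω·C) = 0 - j2.902e+04 Ω
Step 3 — Series combination: Z_total = R + C = 4810 - j2.902e+04 Ω = 2.942e+04∠-80.6° Ω.
Step 4 — Source phasor: V = 6.73∠104.7° V = -1.708 + j6.51 V.
Step 5 — Ohm's law: I = V / Z_total = (-1.708 + j6.51) / (4810 - j2.902e+04) = -0.0002278 - j2.109e-05 A.
Step 6 — Convert to polar: |I| = 0.0002288 A, ∠I = -174.7°.

I = 0.0002288∠-174.7° A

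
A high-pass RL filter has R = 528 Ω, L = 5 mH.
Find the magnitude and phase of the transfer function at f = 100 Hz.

Step 1 — Angular frequency: ω = 2π·100 = 628.3 rad/s.
Step 2 — Transfer function: H(jω) = jωL/(R + jωL).
Step 3 — Numerator jωL = j·3.142; denominator R + jωL = 528 + j3.142.
Step 4 — H = 3.54e-05 + j0.00595.
Step 5 — Magnitude: |H| = 0.00595 (-44.5 dB); phase: φ = 89.7°.

|H| = 0.00595 (-44.5 dB), φ = 89.7°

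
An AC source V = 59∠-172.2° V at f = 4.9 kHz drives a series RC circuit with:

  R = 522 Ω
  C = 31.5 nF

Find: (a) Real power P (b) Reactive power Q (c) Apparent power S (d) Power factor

Step 1 — Angular frequency: ω = 2π·f = 2π·4900 = 3.079e+04 rad/s.
Step 2 — Component impedances:
  R: Z = R = 522 Ω
  C: Z = 1/(jωC) = -j/(ω·C) = 0 - j1031 Ω
Step 3 — Series combination: Z_total = R + C = 522 - j1031 Ω = 1156∠-63.1° Ω.
Step 4 — Source phasor: V = 59∠-172.2° V = -58.45 - j8.007 V.
Step 5 — Current: I = V / Z = -0.01666 - j0.04825 A = 0.05105∠-109.1° A.
Step 6 — Complex power: S = V·I* = 1.36 - j2.687 VA.
Step 7 — Real power: P = Re(S) = 1.36 W.
Step 8 — Reactive power: Q = Im(S) = -2.687 VAR.
Step 9 — Apparent power: |S| = 3.012 VA.
Step 10 — Power factor: PF = P/|S| = 0.4517 (leading).

(a) P = 1.36 W  (b) Q = -2.687 VAR  (c) S = 3.012 VA  (d) PF = 0.4517 (leading)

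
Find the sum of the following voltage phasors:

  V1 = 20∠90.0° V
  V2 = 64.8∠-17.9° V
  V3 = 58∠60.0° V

Step 1 — Convert each phasor to rectangular form:
  V1 = 20·(cos(90.0°) + j·sin(90.0°)) = 0 + j20 V
  V2 = 64.8·(cos(-17.9°) + j·sin(-17.9°)) = 61.66 - j19.92 V
  V3 = 58·(cos(60.0°) + j·sin(60.0°)) = 29 + j50.23 V
Step 2 — Sum components: V_total = 90.66 + j50.31 V.
Step 3 — Convert to polar: |V_total| = 103.7 V, ∠V_total = 29.0°.

V_total = 103.7∠29.0° V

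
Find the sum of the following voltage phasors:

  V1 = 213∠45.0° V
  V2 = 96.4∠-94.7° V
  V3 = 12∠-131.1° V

Step 1 — Convert each phasor to rectangular form:
  V1 = 213·(cos(45.0°) + j·sin(45.0°)) = 150.6 + j150.6 V
  V2 = 96.4·(cos(-94.7°) + j·sin(-94.7°)) = -7.899 - j96.08 V
  V3 = 12·(cos(-131.1°) + j·sin(-131.1°)) = -7.889 - j9.043 V
Step 2 — Sum components: V_total = 134.8 + j45.5 V.
Step 3 — Convert to polar: |V_total| = 142.3 V, ∠V_total = 18.6°.

V_total = 142.3∠18.6° V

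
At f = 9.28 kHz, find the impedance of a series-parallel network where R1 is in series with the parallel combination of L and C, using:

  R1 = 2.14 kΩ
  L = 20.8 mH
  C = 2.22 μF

Step 1 — Angular frequency: ω = 2π·f = 2π·9280 = 5.831e+04 rad/s.
Step 2 — Component impedances:
  R1: Z = R = 2140 Ω
  L: Z = jωL = j·5.831e+04·0.0208 = 0 + j1213 Ω
  C: Z = 1/(jωC) = -j/(ω·C) = 0 - j7.725 Ω
Step 3 — Parallel branch: L || C = 1/(1/L + 1/C) = 0 - j7.775 Ω.
Step 4 — Series with R1: Z_total = R1 + (L || C) = 2140 - j7.775 Ω = 2140∠-0.2° Ω.

Z = 2140 - j7.775 Ω = 2140∠-0.2° Ω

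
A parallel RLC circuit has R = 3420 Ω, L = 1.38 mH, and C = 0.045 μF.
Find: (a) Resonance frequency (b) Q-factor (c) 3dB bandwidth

Step 1 — Resonance: ω₀ = 1/√(LC) = 1/√(0.00138·4.5e-08) = 1.269e+05 rad/s.
Step 2 — f₀ = ω₀/(2π) = 2.02e+04 Hz.
Step 3 — Parallel Q: Q = R/(ω₀L) = 3420/(1.269e+05·0.00138) = 19.53.
Step 4 — Bandwidth: Δω = ω₀/Q = 6498 rad/s; BW = Δω/(2π) = 1034 Hz.

(a) f₀ = 2.02e+04 Hz  (b) Q = 19.53  (c) BW = 1034 Hz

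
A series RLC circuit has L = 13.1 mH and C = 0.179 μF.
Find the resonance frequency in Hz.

Step 1 — Resonance condition Im(Z)=0 gives ω₀ = 1/√(LC).
Step 2 — ω₀ = 1/√(0.0131·1.79e-07) = 2.065e+04 rad/s.
Step 3 — f₀ = ω₀/(2π) = 3287 Hz.

f₀ = 3287 Hz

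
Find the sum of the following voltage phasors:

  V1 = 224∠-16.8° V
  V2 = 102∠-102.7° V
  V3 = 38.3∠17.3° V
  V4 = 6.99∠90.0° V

Step 1 — Convert each phasor to rectangular form:
  V1 = 224·(cos(-16.8°) + j·sin(-16.8°)) = 214.4 - j64.74 V
  V2 = 102·(cos(-102.7°) + j·sin(-102.7°)) = -22.42 - j99.5 V
  V3 = 38.3·(cos(17.3°) + j·sin(17.3°)) = 36.57 + j11.39 V
  V4 = 6.99·(cos(90.0°) + j·sin(90.0°)) = 0 + j6.99 V
Step 2 — Sum components: V_total = 228.6 - j145.9 V.
Step 3 — Convert to polar: |V_total| = 271.2 V, ∠V_total = -32.5°.

V_total = 271.2∠-32.5° V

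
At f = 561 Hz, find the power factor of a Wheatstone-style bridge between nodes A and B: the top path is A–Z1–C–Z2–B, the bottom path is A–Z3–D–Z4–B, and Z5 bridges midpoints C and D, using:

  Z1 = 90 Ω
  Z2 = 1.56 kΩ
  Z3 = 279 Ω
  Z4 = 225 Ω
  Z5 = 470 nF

Step 1 — Angular frequency: ω = 2π·f = 2π·561 = 3525 rad/s.
Step 2 — Component impedances:
  Z1: Z = R = 90 Ω
  Z2: Z = R = 1560 Ω
  Z3: Z = R = 279 Ω
  Z4: Z = R = 225 Ω
  Z5: Z = 1/(jωC) = -j/(ω·C) = 0 - j603.6 Ω
Step 3 — Bridge requires nodal analysis (the Z5 bridge couples midpoints C and D, so the two paths cannot be reduced to a simple series/parallel combination). Setting node B to ground and injecting 1 A at node A, the 3-node admittance system at A, C, D solves to V_A = Z_AB = 361.3 - j48.93 Ω = 364.6∠-7.7° Ω.
Step 4 — Power factor: PF = cos(φ) = Re(Z)/|Z| = 361.283/364.581 = 0.991.
Step 5 — Type: Im(Z) = -48.93 ⇒ leading (phase φ = -7.7°).

PF = 0.991 (leading, φ = -7.7°)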